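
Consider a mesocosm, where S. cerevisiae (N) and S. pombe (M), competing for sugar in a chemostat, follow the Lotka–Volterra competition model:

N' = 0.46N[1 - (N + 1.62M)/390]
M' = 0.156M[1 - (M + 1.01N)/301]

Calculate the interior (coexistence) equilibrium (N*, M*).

N* ≈ 153, M* ≈ 146

Setting both brackets to zero gives the nullclines N + 1.62M = 390 and 1.01N + M = 301.
Substituting M = 301 - 1.01N into the first: N(1 - 1.62·1.01) = 390 - 1.62·301.
So N* = -97.6/-0.636 = 153, and then M* = 301 - 1.01·153 = 146.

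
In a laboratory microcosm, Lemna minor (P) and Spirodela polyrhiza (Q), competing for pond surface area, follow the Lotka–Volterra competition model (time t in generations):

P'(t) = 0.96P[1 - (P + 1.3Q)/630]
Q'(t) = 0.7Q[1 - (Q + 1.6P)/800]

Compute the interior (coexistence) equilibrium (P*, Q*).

P* ≈ 380, Q* ≈ 193

Setting both brackets to zero gives the nullclines P + 1.3Q = 630 and 1.6P + Q = 800.
Substituting Q = 800 - 1.6P into the first: P(1 - 1.3·1.6) = 630 - 1.3·800.
So P* = -410/-1.08 = 380, and then Q* = 800 - 1.6·380 = 193.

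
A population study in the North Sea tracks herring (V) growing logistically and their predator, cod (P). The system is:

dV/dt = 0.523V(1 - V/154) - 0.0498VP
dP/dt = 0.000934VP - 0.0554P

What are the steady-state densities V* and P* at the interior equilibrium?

From dP/dt = 0 with P > 0: 0.000934V* = 0.0554, so V* = 59.3.
Substitute into dV/dt = 0: 0.523(1 - 59.3/154) = 0.0498P*.
The bracket is 0.615, giving P* = 0.322/0.0498 = 6.46.

V* ≈ 59.3, P* ≈ 6.46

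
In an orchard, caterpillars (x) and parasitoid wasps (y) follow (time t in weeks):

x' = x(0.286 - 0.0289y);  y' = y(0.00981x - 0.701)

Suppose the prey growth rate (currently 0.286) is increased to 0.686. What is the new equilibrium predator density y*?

y* ≈ 23.7

At the interior fixed point, setting dx/dt = 0 with x > 0 fixes y* = (prey growth rate)/(xy coefficient) — independent of the other coefficients.
With the change, y* = 0.686/0.0289 = 23.7; it rises from 9.9.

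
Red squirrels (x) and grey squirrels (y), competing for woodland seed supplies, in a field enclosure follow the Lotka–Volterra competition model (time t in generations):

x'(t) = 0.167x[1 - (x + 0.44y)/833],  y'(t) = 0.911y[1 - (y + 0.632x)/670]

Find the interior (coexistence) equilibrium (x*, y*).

x* ≈ 746, y* ≈ 199

Setting both brackets to zero gives the nullclines x + 0.44y = 833 and 0.632x + y = 670.
Substituting y = 670 - 0.632x into the first: x(1 - 0.44·0.632) = 833 - 0.44·670.
So x* = 538/0.722 = 746, and then y* = 670 - 0.632·746 = 199.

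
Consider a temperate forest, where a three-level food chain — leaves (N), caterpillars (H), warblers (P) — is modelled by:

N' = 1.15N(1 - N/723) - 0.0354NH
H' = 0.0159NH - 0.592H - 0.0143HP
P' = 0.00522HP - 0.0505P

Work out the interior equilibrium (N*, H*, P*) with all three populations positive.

N* ≈ 508, H* ≈ 9.67, P* ≈ 523

From dP/dt = 0: 0.00522H* = 0.0505, so H* = 9.67.
From dN/dt = 0: 1.15(1 - N*/723) = 0.0354·9.67, giving N* = 723·(1 - 0.298) = 508.
From dH/dt = 0: 0.0159·508 - 0.592 = 0.0143P*, so P* = 7.48/0.0143 = 523.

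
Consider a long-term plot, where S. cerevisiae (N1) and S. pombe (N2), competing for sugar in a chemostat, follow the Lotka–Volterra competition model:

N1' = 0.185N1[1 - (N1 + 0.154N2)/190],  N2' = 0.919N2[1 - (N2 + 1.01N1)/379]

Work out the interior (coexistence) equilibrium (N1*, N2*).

N1* ≈ 156, N2* ≈ 222

Setting both brackets to zero gives the nullclines N1 + 0.154N2 = 190 and 1.01N1 + N2 = 379.
Substituting N2 = 379 - 1.01N1 into the first: N1(1 - 0.154·1.01) = 190 - 0.154·379.
So N1* = 132/0.844 = 156, and then N2* = 379 - 1.01·156 = 222.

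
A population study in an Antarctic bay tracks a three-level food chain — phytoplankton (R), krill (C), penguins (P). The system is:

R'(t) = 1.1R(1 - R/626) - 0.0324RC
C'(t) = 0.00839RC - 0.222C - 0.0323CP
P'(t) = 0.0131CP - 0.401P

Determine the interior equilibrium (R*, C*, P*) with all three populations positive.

From dP/dt = 0: 0.0131C* = 0.401, so C* = 30.6.
From dR/dt = 0: 1.1(1 - R*/626) = 0.0324·30.6, giving R* = 626·(1 - 0.902) = 61.6.
From dC/dt = 0: 0.00839·61.6 - 0.222 = 0.0323P*, so P* = 0.295/0.0323 = 9.12.

R* ≈ 61.6, C* ≈ 30.6, P* ≈ 9.12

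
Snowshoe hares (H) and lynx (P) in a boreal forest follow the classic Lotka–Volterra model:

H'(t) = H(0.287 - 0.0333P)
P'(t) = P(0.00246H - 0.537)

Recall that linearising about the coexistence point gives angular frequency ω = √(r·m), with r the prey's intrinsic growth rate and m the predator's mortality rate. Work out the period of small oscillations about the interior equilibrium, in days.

T ≈ 16 days

Here r = 0.287 and m = 0.537, so r·m = 0.154.
ω = √0.154 = 0.393 per day, hence T = 2π/ω ≈ 16 days.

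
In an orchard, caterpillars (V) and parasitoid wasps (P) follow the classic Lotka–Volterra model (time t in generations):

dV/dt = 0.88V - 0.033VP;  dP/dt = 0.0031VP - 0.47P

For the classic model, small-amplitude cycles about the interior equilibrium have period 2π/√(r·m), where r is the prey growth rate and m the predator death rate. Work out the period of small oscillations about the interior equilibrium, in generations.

T ≈ 9.77 generations

Here r = 0.88 and m = 0.47, so r·m = 0.414.
ω = √0.414 = 0.643 per generation, hence T = 2π/ω ≈ 9.77 generations.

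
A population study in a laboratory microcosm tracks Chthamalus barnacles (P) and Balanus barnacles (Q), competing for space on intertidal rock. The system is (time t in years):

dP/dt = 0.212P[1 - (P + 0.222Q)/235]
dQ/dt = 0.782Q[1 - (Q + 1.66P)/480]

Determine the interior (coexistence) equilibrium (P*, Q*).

Setting both brackets to zero gives the nullclines P + 0.222Q = 235 and 1.66P + Q = 480.
Substituting Q = 480 - 1.66P into the first: P(1 - 0.222·1.66) = 235 - 0.222·480.
So P* = 128/0.631 = 203, and then Q* = 480 - 1.66·203 = 142.

P* ≈ 203, Q* ≈ 142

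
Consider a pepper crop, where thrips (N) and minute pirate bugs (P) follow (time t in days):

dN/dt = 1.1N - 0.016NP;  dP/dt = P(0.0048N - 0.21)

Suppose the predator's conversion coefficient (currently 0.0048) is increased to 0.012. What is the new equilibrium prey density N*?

N* ≈ 17.5

At the interior fixed point, setting dP/dt = 0 with P > 0 fixes N* = (predator death rate)/(NP coefficient) — independent of the other coefficients.
With the change, N* = 0.21/0.012 = 17.5; it falls from 43.8.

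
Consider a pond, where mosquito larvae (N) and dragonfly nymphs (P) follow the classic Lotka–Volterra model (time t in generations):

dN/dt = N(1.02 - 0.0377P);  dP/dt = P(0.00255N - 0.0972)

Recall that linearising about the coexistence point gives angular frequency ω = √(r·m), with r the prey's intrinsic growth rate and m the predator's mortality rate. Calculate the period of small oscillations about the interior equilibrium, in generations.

Here r = 1.02 and m = 0.0972, so r·m = 0.0991.
ω = √0.0991 = 0.315 per generation, hence T = 2π/ω ≈ 20 generations.

T ≈ 20 generations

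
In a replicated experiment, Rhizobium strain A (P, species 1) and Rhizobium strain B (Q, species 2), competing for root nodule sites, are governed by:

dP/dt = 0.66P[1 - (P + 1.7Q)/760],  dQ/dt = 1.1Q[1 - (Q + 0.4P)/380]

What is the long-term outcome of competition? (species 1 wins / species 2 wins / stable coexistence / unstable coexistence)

Compare the nullcline intercepts: K1/α12 = 760/1.7 = 447 > K2 = 380; K2/α21 = 380/0.4 = 950 > K1 = 760.
Since both inequalities hold, each species can invade when rare, so the interior equilibrium is stable.

stable coexistence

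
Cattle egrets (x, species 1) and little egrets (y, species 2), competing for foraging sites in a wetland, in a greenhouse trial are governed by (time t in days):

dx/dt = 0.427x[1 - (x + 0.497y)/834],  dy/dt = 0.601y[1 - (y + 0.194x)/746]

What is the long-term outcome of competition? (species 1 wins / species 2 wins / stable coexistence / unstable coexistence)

stable coexistence

Compare the nullcline intercepts: K1/α12 = 834/0.497 = 1680 > K2 = 746; K2/α21 = 746/0.194 = 3850 > K1 = 834.
Since both inequalities hold, each species can invade when rare, so the interior equilibrium is stable.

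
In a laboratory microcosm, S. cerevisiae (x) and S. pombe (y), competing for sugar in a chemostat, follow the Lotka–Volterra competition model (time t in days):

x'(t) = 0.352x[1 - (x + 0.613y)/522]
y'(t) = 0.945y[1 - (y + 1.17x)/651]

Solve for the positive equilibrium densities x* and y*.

Setting both brackets to zero gives the nullclines x + 0.613y = 522 and 1.17x + y = 651.
Substituting y = 651 - 1.17x into the first: x(1 - 0.613·1.17) = 522 - 0.613·651.
So x* = 123/0.283 = 435, and then y* = 651 - 1.17·435 = 142.

x* ≈ 435, y* ≈ 142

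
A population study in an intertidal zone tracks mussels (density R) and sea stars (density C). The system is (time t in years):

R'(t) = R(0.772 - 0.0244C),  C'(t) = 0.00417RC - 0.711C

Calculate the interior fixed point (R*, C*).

R* ≈ 171, C* ≈ 31.6

Set dC/dt = 0 with C > 0: 0.00417R - 0.711 = 0, so R* = 0.711/0.00417 = 171.
Set dR/dt = 0 with R > 0: 0.772 - 0.0244C = 0, so C* = 0.772/0.0244 = 31.6.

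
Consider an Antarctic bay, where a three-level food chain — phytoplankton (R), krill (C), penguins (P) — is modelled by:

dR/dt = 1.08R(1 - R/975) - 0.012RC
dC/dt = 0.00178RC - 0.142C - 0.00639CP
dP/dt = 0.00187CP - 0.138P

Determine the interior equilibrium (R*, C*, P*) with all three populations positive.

R* ≈ 176, C* ≈ 73.8, P* ≈ 26.7

From dP/dt = 0: 0.00187C* = 0.138, so C* = 73.8.
From dR/dt = 0: 1.08(1 - R*/975) = 0.012·73.8, giving R* = 975·(1 - 0.82) = 176.
From dC/dt = 0: 0.00178·176 - 0.142 = 0.00639P*, so P* = 0.17/0.00639 = 26.7.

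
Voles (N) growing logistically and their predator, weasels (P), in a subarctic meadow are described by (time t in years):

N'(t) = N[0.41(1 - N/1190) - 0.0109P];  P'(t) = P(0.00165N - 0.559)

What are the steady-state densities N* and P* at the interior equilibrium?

N* ≈ 339, P* ≈ 26.9

From dP/dt = 0 with P > 0: 0.00165N* = 0.559, so N* = 339.
Substitute into dN/dt = 0: 0.41(1 - 339/1190) = 0.0109P*.
The bracket is 0.715, giving P* = 0.293/0.0109 = 26.9.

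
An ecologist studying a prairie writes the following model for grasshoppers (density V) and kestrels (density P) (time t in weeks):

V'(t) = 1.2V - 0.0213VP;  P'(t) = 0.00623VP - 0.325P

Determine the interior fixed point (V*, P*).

Set dP/dt = 0 with P > 0: 0.00623V - 0.325 = 0, so V* = 0.325/0.00623 = 52.2.
Set dV/dt = 0 with V > 0: 1.2 - 0.0213P = 0, so P* = 1.2/0.0213 = 56.3.

V* ≈ 52.2, P* ≈ 56.3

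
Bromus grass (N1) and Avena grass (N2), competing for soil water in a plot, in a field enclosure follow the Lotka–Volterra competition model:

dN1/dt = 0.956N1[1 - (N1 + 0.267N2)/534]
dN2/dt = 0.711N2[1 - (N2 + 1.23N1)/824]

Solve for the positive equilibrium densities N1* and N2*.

Setting both brackets to zero gives the nullclines N1 + 0.267N2 = 534 and 1.23N1 + N2 = 824.
Substituting N2 = 824 - 1.23N1 into the first: N1(1 - 0.267·1.23) = 534 - 0.267·824.
So N1* = 314/0.672 = 468, and then N2* = 824 - 1.23·468 = 249.

N1* ≈ 468, N2* ≈ 249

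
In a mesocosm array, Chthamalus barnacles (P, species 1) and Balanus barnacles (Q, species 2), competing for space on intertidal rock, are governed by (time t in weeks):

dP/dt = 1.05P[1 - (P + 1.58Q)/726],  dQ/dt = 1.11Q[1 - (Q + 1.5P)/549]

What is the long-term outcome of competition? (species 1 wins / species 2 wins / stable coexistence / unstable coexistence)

unstable coexistence (outcome depends on initial conditions)

Compare the nullcline intercepts: K1/α12 = 726/1.58 = 459 < K2 = 549; K2/α21 = 549/1.5 = 366 < K1 = 726.
Since both are reversed, neither can invade when rare; the interior point is a saddle.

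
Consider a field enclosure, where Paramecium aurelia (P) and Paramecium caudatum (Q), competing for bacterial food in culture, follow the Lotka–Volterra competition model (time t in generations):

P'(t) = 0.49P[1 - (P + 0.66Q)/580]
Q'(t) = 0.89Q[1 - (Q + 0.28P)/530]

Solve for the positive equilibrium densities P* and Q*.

Setting both brackets to zero gives the nullclines P + 0.66Q = 580 and 0.28P + Q = 530.
Substituting Q = 530 - 0.28P into the first: P(1 - 0.66·0.28) = 580 - 0.66·530.
So P* = 230/0.815 = 282, and then Q* = 530 - 0.28·282 = 451.

P* ≈ 282, Q* ≈ 451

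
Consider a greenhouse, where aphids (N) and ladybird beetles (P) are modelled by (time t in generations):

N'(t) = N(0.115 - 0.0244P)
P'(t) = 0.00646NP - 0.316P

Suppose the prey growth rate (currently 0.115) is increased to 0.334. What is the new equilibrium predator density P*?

At the interior fixed point, setting dN/dt = 0 with N > 0 fixes P* = (prey growth rate)/(NP coefficient) — independent of the other coefficients.
With the change, P* = 0.334/0.0244 = 13.7; it rises from 4.71.

P* ≈ 13.7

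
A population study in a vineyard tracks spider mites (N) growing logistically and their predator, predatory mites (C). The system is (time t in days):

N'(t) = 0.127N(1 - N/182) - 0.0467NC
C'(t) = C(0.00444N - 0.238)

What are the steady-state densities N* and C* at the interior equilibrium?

From dC/dt = 0 with C > 0: 0.00444N* = 0.238, so N* = 53.6.
Substitute into dN/dt = 0: 0.127(1 - 53.6/182) = 0.0467C*.
The bracket is 0.705, giving C* = 0.0896/0.0467 = 1.92.

N* ≈ 53.6, C* ≈ 1.92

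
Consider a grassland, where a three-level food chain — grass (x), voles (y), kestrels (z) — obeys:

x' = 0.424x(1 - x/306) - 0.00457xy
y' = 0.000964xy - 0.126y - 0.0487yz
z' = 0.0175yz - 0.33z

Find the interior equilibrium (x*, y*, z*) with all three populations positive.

From dz/dt = 0: 0.0175y* = 0.33, so y* = 18.9.
From dx/dt = 0: 0.424(1 - x*/306) = 0.00457·18.9, giving x* = 306·(1 - 0.203) = 244.
From dy/dt = 0: 0.000964·244 - 0.126 = 0.0487z*, so z* = 0.109/0.0487 = 2.24.

x* ≈ 244, y* ≈ 18.9, z* ≈ 2.24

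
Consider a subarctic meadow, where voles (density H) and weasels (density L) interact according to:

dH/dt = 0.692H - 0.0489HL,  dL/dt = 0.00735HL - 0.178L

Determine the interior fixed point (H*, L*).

Set dL/dt = 0 with L > 0: 0.00735H - 0.178 = 0, so H* = 0.178/0.00735 = 24.2.
Set dH/dt = 0 with H > 0: 0.692 - 0.0489L = 0, so L* = 0.692/0.0489 = 14.2.

H* ≈ 24.2, L* ≈ 14.2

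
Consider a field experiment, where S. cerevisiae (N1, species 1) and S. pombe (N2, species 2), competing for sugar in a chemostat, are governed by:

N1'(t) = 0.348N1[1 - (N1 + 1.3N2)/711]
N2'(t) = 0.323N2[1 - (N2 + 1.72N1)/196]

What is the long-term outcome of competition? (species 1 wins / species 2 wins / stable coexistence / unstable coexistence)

species 1 excludes species 2

Compare the nullcline intercepts: K1/α12 = 711/1.3 = 547 > K2 = 196; K2/α21 = 196/1.72 = 114 < K1 = 711.
Since the inequalities point opposite ways, species 1 can invade but species 2 cannot.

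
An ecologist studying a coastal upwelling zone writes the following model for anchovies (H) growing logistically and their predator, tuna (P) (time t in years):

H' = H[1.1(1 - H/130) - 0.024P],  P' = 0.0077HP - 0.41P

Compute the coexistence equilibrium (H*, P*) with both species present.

From dP/dt = 0 with P > 0: 0.0077H* = 0.41, so H* = 53.2.
Substitute into dH/dt = 0: 1.1(1 - 53.2/130) = 0.024P*.
The bracket is 0.59, giving P* = 0.649/0.024 = 27.1.

H* ≈ 53.2, P* ≈ 27.1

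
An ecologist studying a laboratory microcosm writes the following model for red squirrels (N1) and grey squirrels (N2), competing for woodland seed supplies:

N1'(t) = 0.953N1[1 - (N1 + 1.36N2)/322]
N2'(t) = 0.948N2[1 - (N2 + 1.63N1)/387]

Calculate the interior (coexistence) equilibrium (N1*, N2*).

N1* ≈ 168, N2* ≈ 113

Setting both brackets to zero gives the nullclines N1 + 1.36N2 = 322 and 1.63N1 + N2 = 387.
Substituting N2 = 387 - 1.63N1 into the first: N1(1 - 1.36·1.63) = 322 - 1.36·387.
So N1* = -204/-1.22 = 168, and then N2* = 387 - 1.63·168 = 113.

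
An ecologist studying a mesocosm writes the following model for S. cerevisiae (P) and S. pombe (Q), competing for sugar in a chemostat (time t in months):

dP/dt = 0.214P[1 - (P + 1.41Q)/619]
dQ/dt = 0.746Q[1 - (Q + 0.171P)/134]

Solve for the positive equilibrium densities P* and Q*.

P* ≈ 567, Q* ≈ 37.1

Setting both brackets to zero gives the nullclines P + 1.41Q = 619 and 0.171P + Q = 134.
Substituting Q = 134 - 0.171P into the first: P(1 - 1.41·0.171) = 619 - 1.41·134.
So P* = 430/0.759 = 567, and then Q* = 134 - 0.171·567 = 37.1.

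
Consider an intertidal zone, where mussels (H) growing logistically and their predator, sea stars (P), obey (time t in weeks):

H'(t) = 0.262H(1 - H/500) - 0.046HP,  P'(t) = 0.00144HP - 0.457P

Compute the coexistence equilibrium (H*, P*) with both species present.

H* ≈ 317, P* ≈ 2.08

From dP/dt = 0 with P > 0: 0.00144H* = 0.457, so H* = 317.
Substitute into dH/dt = 0: 0.262(1 - 317/500) = 0.046P*.
The bracket is 0.365, giving P* = 0.0957/0.046 = 2.08.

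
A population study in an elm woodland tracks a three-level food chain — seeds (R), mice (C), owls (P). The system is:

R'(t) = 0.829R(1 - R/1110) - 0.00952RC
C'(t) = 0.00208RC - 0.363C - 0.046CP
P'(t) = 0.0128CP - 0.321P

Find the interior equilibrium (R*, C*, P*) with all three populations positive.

From dP/dt = 0: 0.0128C* = 0.321, so C* = 25.1.
From dR/dt = 0: 0.829(1 - R*/1110) = 0.00952·25.1, giving R* = 1110·(1 - 0.288) = 790.
From dC/dt = 0: 0.00208·790 - 0.363 = 0.046P*, so P* = 1.28/0.046 = 27.8.

R* ≈ 790, C* ≈ 25.1, P* ≈ 27.8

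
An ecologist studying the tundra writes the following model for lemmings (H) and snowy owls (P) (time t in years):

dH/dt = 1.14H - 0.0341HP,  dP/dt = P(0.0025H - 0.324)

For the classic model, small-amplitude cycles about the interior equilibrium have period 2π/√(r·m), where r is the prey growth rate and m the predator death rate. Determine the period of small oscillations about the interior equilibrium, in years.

Here r = 1.14 and m = 0.324, so r·m = 0.369.
ω = √0.369 = 0.608 per year, hence T = 2π/ω ≈ 10.3 years.

T ≈ 10.3 years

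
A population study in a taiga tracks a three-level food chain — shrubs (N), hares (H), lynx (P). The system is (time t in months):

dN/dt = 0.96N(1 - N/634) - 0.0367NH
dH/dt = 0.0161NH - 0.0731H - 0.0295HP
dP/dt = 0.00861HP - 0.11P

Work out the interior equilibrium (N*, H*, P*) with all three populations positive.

N* ≈ 324, H* ≈ 12.8, P* ≈ 175

From dP/dt = 0: 0.00861H* = 0.11, so H* = 12.8.
From dN/dt = 0: 0.96(1 - N*/634) = 0.0367·12.8, giving N* = 634·(1 - 0.488) = 324.
From dH/dt = 0: 0.0161·324 - 0.0731 = 0.0295P*, so P* = 5.15/0.0295 = 175.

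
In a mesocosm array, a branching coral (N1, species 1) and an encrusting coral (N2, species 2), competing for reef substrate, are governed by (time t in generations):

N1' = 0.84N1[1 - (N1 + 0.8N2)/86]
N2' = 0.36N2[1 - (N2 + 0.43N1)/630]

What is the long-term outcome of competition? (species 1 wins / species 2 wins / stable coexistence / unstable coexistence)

Compare the nullcline intercepts: K1/α12 = 86/0.8 = 108 < K2 = 630; K2/α21 = 630/0.43 = 1470 > K1 = 86.
Since the inequalities point opposite ways, species 2 can invade but species 1 cannot.

species 2 excludes species 1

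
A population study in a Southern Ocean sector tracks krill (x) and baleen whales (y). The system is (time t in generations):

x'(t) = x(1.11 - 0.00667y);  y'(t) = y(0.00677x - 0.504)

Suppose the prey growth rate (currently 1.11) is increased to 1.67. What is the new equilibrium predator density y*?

At the interior fixed point, setting dx/dt = 0 with x > 0 fixes y* = (prey growth rate)/(xy coefficient) — independent of the other coefficients.
With the change, y* = 1.67/0.00667 = 250; it rises from 166.

y* ≈ 250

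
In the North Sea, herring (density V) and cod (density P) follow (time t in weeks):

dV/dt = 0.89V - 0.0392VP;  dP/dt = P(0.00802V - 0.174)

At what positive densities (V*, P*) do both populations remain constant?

V* ≈ 21.7, P* ≈ 22.7

Set dP/dt = 0 with P > 0: 0.00802V - 0.174 = 0, so V* = 0.174/0.00802 = 21.7.
Set dV/dt = 0 with V > 0: 0.89 - 0.0392P = 0, so P* = 0.89/0.0392 = 22.7.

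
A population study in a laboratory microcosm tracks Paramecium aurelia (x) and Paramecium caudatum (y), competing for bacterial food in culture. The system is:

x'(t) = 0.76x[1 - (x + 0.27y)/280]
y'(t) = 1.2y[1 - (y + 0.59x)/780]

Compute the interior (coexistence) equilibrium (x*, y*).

x* ≈ 82.6, y* ≈ 731

Setting both brackets to zero gives the nullclines x + 0.27y = 280 and 0.59x + y = 780.
Substituting y = 780 - 0.59x into the first: x(1 - 0.27·0.59) = 280 - 0.27·780.
So x* = 69.4/0.841 = 82.6, and then y* = 780 - 0.59·82.6 = 731.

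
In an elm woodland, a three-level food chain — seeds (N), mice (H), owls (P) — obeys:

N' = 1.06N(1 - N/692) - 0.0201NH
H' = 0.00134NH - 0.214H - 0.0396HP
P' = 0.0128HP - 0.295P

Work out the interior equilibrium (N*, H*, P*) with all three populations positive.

N* ≈ 390, H* ≈ 23, P* ≈ 7.78

From dP/dt = 0: 0.0128H* = 0.295, so H* = 23.
From dN/dt = 0: 1.06(1 - N*/692) = 0.0201·23, giving N* = 692·(1 - 0.437) = 390.
From dH/dt = 0: 0.00134·390 - 0.214 = 0.0396P*, so P* = 0.308/0.0396 = 7.78.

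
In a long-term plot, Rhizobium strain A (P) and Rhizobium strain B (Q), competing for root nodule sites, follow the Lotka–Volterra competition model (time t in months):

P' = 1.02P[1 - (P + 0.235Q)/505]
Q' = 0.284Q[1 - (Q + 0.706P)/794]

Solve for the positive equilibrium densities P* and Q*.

P* ≈ 382, Q* ≈ 524

Setting both brackets to zero gives the nullclines P + 0.235Q = 505 and 0.706P + Q = 794.
Substituting Q = 794 - 0.706P into the first: P(1 - 0.235·0.706) = 505 - 0.235·794.
So P* = 318/0.834 = 382, and then Q* = 794 - 0.706·382 = 524.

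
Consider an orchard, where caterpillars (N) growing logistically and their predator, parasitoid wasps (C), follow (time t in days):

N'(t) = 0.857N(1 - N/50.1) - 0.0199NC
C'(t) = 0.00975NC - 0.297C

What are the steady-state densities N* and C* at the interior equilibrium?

N* ≈ 30.5, C* ≈ 16.9

From dC/dt = 0 with C > 0: 0.00975N* = 0.297, so N* = 30.5.
Substitute into dN/dt = 0: 0.857(1 - 30.5/50.1) = 0.0199C*.
The bracket is 0.392, giving C* = 0.336/0.0199 = 16.9.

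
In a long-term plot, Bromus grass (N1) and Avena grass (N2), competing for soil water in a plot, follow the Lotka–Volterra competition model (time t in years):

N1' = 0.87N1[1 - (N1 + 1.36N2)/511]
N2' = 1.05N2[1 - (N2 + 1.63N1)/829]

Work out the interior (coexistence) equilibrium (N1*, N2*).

N1* ≈ 507, N2* ≈ 3.23

Setting both brackets to zero gives the nullclines N1 + 1.36N2 = 511 and 1.63N1 + N2 = 829.
Substituting N2 = 829 - 1.63N1 into the first: N1(1 - 1.36·1.63) = 511 - 1.36·829.
So N1* = -616/-1.22 = 507, and then N2* = 829 - 1.63·507 = 3.23.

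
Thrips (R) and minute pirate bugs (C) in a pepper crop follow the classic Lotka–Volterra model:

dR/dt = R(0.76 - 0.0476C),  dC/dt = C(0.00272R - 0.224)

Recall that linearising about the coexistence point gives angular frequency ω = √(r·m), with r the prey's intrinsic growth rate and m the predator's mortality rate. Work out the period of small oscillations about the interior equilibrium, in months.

Here r = 0.76 and m = 0.224, so r·m = 0.17.
ω = √0.17 = 0.413 per month, hence T = 2π/ω ≈ 15.2 months.

T ≈ 15.2 months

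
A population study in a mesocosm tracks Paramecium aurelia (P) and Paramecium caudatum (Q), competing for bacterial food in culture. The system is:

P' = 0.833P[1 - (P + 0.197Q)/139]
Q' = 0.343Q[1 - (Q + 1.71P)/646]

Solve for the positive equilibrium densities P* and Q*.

P* ≈ 17.7, Q* ≈ 616

Setting both brackets to zero gives the nullclines P + 0.197Q = 139 and 1.71P + Q = 646.
Substituting Q = 646 - 1.71P into the first: P(1 - 0.197·1.71) = 139 - 0.197·646.
So P* = 11.7/0.663 = 17.7, and then Q* = 646 - 1.71·17.7 = 616.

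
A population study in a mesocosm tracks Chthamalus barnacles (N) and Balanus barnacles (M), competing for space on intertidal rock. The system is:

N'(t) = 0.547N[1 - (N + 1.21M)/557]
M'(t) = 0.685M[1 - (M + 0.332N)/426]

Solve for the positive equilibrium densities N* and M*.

Setting both brackets to zero gives the nullclines N + 1.21M = 557 and 0.332N + M = 426.
Substituting M = 426 - 0.332N into the first: N(1 - 1.21·0.332) = 557 - 1.21·426.
So N* = 41.5/0.598 = 69.4, and then M* = 426 - 0.332·69.4 = 403.

N* ≈ 69.4, M* ≈ 403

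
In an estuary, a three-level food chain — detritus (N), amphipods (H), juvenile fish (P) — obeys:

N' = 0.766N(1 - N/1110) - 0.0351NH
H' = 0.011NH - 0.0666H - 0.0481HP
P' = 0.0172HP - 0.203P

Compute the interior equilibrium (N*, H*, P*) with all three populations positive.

N* ≈ 510, H* ≈ 11.8, P* ≈ 115

From dP/dt = 0: 0.0172H* = 0.203, so H* = 11.8.
From dN/dt = 0: 0.766(1 - N*/1110) = 0.0351·11.8, giving N* = 1110·(1 - 0.541) = 510.
From dH/dt = 0: 0.011·510 - 0.0666 = 0.0481P*, so P* = 5.54/0.0481 = 115.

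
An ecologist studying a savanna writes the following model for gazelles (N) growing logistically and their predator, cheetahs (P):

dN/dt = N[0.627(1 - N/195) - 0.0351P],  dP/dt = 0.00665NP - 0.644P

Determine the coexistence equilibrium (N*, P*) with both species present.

N* ≈ 96.8, P* ≈ 8.99

From dP/dt = 0 with P > 0: 0.00665N* = 0.644, so N* = 96.8.
Substitute into dN/dt = 0: 0.627(1 - 96.8/195) = 0.0351P*.
The bracket is 0.503, giving P* = 0.316/0.0351 = 8.99.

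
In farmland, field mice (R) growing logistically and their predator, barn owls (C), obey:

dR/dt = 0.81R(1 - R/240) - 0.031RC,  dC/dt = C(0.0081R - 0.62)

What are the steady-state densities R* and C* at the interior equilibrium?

R* ≈ 76.5, C* ≈ 17.8

From dC/dt = 0 with C > 0: 0.0081R* = 0.62, so R* = 76.5.
Substitute into dR/dt = 0: 0.81(1 - 76.5/240) = 0.031C*.
The bracket is 0.681, giving C* = 0.552/0.031 = 17.8.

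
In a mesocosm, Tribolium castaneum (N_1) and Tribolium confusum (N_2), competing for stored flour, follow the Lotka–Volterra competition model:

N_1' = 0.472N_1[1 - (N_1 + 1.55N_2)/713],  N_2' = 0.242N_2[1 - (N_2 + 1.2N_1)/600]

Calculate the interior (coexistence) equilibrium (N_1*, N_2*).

N_1* ≈ 252, N_2* ≈ 297

Setting both brackets to zero gives the nullclines N_1 + 1.55N_2 = 713 and 1.2N_1 + N_2 = 600.
Substituting N_2 = 600 - 1.2N_1 into the first: N_1(1 - 1.55·1.2) = 713 - 1.55·600.
So N_1* = -217/-0.86 = 252, and then N_2* = 600 - 1.2·252 = 297.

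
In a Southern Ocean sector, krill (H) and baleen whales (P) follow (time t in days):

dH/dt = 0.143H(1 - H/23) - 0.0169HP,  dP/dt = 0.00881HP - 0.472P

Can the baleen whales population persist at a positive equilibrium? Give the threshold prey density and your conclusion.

The predator equation gives dP/dt > 0 only when H > 0.472/0.00881 = 53.6.
Without the predator, H → K = 23. Since 23 < 53.6, the predator cannot invade.

Threshold H = 53.6; K < 53.6, so no, the predator goes extinct.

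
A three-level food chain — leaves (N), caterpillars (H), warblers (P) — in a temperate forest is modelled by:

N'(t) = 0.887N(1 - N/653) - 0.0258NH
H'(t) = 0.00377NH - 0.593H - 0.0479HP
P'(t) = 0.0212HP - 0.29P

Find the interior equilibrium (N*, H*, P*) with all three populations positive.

N* ≈ 393, H* ≈ 13.7, P* ≈ 18.6

From dP/dt = 0: 0.0212H* = 0.29, so H* = 13.7.
From dN/dt = 0: 0.887(1 - N*/653) = 0.0258·13.7, giving N* = 653·(1 - 0.398) = 393.
From dH/dt = 0: 0.00377·393 - 0.593 = 0.0479P*, so P* = 0.889/0.0479 = 18.6.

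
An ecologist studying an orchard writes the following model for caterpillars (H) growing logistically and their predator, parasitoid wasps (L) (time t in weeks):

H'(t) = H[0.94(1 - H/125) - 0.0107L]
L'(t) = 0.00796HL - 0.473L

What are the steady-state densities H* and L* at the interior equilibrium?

H* ≈ 59.4, L* ≈ 46.1

From dL/dt = 0 with L > 0: 0.00796H* = 0.473, so H* = 59.4.
Substitute into dH/dt = 0: 0.94(1 - 59.4/125) = 0.0107L*.
The bracket is 0.525, giving L* = 0.493/0.0107 = 46.1.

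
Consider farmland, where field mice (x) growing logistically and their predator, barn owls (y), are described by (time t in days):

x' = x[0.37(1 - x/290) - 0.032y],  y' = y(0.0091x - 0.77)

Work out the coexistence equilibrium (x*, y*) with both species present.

x* ≈ 84.6, y* ≈ 8.19

From dy/dt = 0 with y > 0: 0.0091x* = 0.77, so x* = 84.6.
Substitute into dx/dt = 0: 0.37(1 - 84.6/290) = 0.032y*.
The bracket is 0.708, giving y* = 0.262/0.032 = 8.19.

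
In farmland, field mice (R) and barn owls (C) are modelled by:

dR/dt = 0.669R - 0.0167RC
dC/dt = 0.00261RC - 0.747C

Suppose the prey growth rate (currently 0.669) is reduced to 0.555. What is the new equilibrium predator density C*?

At the interior fixed point, setting dR/dt = 0 with R > 0 fixes C* = (prey growth rate)/(RC coefficient) — independent of the other coefficients.
With the change, C* = 0.555/0.0167 = 33.2; it falls from 40.1.

C* ≈ 33.2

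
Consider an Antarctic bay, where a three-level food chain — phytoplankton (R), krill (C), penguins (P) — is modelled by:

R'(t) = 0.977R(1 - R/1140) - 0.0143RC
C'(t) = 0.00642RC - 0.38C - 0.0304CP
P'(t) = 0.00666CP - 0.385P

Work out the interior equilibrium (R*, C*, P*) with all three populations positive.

R* ≈ 175, C* ≈ 57.8, P* ≈ 24.5

From dP/dt = 0: 0.00666C* = 0.385, so C* = 57.8.
From dR/dt = 0: 0.977(1 - R*/1140) = 0.0143·57.8, giving R* = 1140·(1 - 0.846) = 175.
From dC/dt = 0: 0.00642·175 - 0.38 = 0.0304P*, so P* = 0.746/0.0304 = 24.5.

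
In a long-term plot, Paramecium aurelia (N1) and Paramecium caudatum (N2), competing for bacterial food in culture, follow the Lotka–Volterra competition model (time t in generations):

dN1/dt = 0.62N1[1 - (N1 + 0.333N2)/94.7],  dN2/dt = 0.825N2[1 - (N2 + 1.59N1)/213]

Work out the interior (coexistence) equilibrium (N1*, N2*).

Setting both brackets to zero gives the nullclines N1 + 0.333N2 = 94.7 and 1.59N1 + N2 = 213.
Substituting N2 = 213 - 1.59N1 into the first: N1(1 - 0.333·1.59) = 94.7 - 0.333·213.
So N1* = 23.8/0.471 = 50.5, and then N2* = 213 - 1.59·50.5 = 133.

N1* ≈ 50.5, N2* ≈ 133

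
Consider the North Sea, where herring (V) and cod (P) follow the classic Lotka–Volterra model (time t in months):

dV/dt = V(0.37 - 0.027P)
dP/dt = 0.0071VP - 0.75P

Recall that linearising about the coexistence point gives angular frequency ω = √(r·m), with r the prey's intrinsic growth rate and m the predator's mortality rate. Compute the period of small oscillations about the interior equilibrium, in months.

Here r = 0.37 and m = 0.75, so r·m = 0.277.
ω = √0.277 = 0.527 per month, hence T = 2π/ω ≈ 11.9 months.

T ≈ 11.9 months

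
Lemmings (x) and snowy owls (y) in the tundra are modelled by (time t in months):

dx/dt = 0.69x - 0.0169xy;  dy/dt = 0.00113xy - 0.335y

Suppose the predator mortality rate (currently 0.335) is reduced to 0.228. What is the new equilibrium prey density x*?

At the interior fixed point, setting dy/dt = 0 with y > 0 fixes x* = (predator death rate)/(xy coefficient) — independent of the other coefficients.
With the change, x* = 0.228/0.00113 = 202; it falls from 296.

x* ≈ 202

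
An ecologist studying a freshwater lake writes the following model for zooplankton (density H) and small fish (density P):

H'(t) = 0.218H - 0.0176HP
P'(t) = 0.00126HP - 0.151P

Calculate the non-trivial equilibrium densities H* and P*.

Set dP/dt = 0 with P > 0: 0.00126H - 0.151 = 0, so H* = 0.151/0.00126 = 120.
Set dH/dt = 0 with H > 0: 0.218 - 0.0176P = 0, so P* = 0.218/0.0176 = 12.4.

H* ≈ 120, P* ≈ 12.4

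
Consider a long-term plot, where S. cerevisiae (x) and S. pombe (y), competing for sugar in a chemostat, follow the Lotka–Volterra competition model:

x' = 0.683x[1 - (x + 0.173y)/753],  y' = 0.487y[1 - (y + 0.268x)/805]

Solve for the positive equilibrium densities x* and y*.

Setting both brackets to zero gives the nullclines x + 0.173y = 753 and 0.268x + y = 805.
Substituting y = 805 - 0.268x into the first: x(1 - 0.173·0.268) = 753 - 0.173·805.
So x* = 614/0.954 = 644, and then y* = 805 - 0.268·644 = 633.

x* ≈ 644, y* ≈ 633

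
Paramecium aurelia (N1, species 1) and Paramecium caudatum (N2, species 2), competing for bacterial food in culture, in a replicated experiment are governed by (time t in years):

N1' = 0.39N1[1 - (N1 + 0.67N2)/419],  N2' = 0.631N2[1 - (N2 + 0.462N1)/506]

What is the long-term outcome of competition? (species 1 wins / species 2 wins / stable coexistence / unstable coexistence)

stable coexistence

Compare the nullcline intercepts: K1/α12 = 419/0.67 = 625 > K2 = 506; K2/α21 = 506/0.462 = 1100 > K1 = 419.
Since both inequalities hold, each species can invade when rare, so the interior equilibrium is stable.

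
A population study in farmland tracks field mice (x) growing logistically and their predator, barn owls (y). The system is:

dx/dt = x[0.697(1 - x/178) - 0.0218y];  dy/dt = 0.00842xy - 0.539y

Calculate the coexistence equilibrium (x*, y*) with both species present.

x* ≈ 64, y* ≈ 20.5

From dy/dt = 0 with y > 0: 0.00842x* = 0.539, so x* = 64.
Substitute into dx/dt = 0: 0.697(1 - 64/178) = 0.0218y*.
The bracket is 0.64, giving y* = 0.446/0.0218 = 20.5.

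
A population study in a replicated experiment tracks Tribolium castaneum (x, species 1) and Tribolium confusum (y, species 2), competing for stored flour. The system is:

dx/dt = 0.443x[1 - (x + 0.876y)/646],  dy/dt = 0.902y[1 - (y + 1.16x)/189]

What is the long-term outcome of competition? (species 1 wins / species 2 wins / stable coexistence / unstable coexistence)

Compare the nullcline intercepts: K1/α12 = 646/0.876 = 737 > K2 = 189; K2/α21 = 189/1.16 = 163 < K1 = 646.
Since the inequalities point opposite ways, species 1 can invade but species 2 cannot.

species 1 excludes species 2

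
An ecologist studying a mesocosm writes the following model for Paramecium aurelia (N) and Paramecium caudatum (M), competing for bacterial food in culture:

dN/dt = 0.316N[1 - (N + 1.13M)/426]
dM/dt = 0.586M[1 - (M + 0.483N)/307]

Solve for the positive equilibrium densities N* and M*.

Setting both brackets to zero gives the nullclines N + 1.13M = 426 and 0.483N + M = 307.
Substituting M = 307 - 0.483N into the first: N(1 - 1.13·0.483) = 426 - 1.13·307.
So N* = 79.1/0.454 = 174, and then M* = 307 - 0.483·174 = 223.

N* ≈ 174, M* ≈ 223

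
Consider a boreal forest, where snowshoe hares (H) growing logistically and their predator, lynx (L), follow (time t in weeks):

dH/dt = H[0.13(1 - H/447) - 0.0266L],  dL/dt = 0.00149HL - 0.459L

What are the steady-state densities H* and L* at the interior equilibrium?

From dL/dt = 0 with L > 0: 0.00149H* = 0.459, so H* = 308.
Substitute into dH/dt = 0: 0.13(1 - 308/447) = 0.0266L*.
The bracket is 0.311, giving L* = 0.0404/0.0266 = 1.52.

H* ≈ 308, L* ≈ 1.52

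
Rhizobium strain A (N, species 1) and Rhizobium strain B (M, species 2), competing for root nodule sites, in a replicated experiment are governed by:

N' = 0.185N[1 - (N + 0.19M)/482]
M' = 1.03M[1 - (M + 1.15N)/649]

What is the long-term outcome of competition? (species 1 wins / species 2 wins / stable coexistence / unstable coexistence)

Compare the nullcline intercepts: K1/α12 = 482/0.19 = 2540 > K2 = 649; K2/α21 = 649/1.15 = 564 > K1 = 482.
Since both inequalities hold, each species can invade when rare, so the interior equilibrium is stable.

stable coexistence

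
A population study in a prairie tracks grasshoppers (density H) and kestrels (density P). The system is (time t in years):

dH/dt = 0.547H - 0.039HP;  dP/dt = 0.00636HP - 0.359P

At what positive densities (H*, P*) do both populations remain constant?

H* ≈ 56.4, P* ≈ 14

Set dP/dt = 0 with P > 0: 0.00636H - 0.359 = 0, so H* = 0.359/0.00636 = 56.4.
Set dH/dt = 0 with H > 0: 0.547 - 0.039P = 0, so P* = 0.547/0.039 = 14.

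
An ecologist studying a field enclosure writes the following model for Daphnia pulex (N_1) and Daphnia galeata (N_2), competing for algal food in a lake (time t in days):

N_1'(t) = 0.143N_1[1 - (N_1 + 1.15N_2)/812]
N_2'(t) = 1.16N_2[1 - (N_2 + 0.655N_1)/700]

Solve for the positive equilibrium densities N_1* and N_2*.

Setting both brackets to zero gives the nullclines N_1 + 1.15N_2 = 812 and 0.655N_1 + N_2 = 700.
Substituting N_2 = 700 - 0.655N_1 into the first: N_1(1 - 1.15·0.655) = 812 - 1.15·700.
So N_1* = 7/0.247 = 28.4, and then N_2* = 700 - 0.655·28.4 = 681.

N_1* ≈ 28.4, N_2* ≈ 681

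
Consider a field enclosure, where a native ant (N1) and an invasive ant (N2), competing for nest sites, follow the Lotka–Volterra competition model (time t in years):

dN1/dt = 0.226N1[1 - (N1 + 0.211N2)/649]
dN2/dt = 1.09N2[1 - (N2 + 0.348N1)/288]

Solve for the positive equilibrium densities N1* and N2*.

N1* ≈ 635, N2* ≈ 67.1

Setting both brackets to zero gives the nullclines N1 + 0.211N2 = 649 and 0.348N1 + N2 = 288.
Substituting N2 = 288 - 0.348N1 into the first: N1(1 - 0.211·0.348) = 649 - 0.211·288.
So N1* = 588/0.927 = 635, and then N2* = 288 - 0.348·635 = 67.1.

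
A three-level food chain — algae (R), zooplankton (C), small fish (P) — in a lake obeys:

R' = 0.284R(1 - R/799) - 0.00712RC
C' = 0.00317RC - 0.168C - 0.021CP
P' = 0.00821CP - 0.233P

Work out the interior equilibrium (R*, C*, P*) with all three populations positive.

R* ≈ 231, C* ≈ 28.4, P* ≈ 26.8

From dP/dt = 0: 0.00821C* = 0.233, so C* = 28.4.
From dR/dt = 0: 0.284(1 - R*/799) = 0.00712·28.4, giving R* = 799·(1 - 0.711) = 231.
From dC/dt = 0: 0.00317·231 - 0.168 = 0.021P*, so P* = 0.563/0.021 = 26.8.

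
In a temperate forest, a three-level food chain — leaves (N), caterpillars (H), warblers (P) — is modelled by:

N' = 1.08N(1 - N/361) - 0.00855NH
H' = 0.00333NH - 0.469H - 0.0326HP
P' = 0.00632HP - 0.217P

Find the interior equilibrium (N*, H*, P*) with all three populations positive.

N* ≈ 263, H* ≈ 34.3, P* ≈ 12.5

From dP/dt = 0: 0.00632H* = 0.217, so H* = 34.3.
From dN/dt = 0: 1.08(1 - N*/361) = 0.00855·34.3, giving N* = 361·(1 - 0.272) = 263.
From dH/dt = 0: 0.00333·263 - 0.469 = 0.0326P*, so P* = 0.406/0.0326 = 12.5.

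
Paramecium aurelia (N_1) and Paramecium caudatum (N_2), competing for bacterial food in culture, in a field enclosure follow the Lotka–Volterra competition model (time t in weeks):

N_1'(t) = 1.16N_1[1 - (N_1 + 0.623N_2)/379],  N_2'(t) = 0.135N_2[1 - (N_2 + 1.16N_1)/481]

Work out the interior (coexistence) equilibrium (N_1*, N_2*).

Setting both brackets to zero gives the nullclines N_1 + 0.623N_2 = 379 and 1.16N_1 + N_2 = 481.
Substituting N_2 = 481 - 1.16N_1 into the first: N_1(1 - 0.623·1.16) = 379 - 0.623·481.
So N_1* = 79.3/0.277 = 286, and then N_2* = 481 - 1.16·286 = 149.

N_1* ≈ 286, N_2* ≈ 149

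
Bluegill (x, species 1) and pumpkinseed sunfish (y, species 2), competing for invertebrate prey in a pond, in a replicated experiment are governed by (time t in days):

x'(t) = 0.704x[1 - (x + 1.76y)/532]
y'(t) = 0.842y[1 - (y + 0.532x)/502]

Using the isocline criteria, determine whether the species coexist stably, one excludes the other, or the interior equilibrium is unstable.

Compare the nullcline intercepts: K1/α12 = 532/1.76 = 302 < K2 = 502; K2/α21 = 502/0.532 = 944 > K1 = 532.
Since the inequalities point opposite ways, species 2 can invade but species 1 cannot.

species 2 excludes species 1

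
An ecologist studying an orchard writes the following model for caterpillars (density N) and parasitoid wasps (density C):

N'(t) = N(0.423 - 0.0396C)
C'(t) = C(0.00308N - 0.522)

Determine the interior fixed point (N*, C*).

Set dC/dt = 0 with C > 0: 0.00308N - 0.522 = 0, so N* = 0.522/0.00308 = 169.
Set dN/dt = 0 with N > 0: 0.423 - 0.0396C = 0, so C* = 0.423/0.0396 = 10.7.

N* ≈ 169, C* ≈ 10.7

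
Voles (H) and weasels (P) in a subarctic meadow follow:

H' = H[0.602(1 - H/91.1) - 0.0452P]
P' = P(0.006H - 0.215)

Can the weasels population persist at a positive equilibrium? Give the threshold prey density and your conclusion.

The predator equation gives dP/dt > 0 only when H > 0.215/0.006 = 35.8.
Without the predator, H → K = 91.1. Since 91.1 > 35.8, the predator can invade and persist.

Threshold H = 35.8; K > 35.8, so yes, the predator persists.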